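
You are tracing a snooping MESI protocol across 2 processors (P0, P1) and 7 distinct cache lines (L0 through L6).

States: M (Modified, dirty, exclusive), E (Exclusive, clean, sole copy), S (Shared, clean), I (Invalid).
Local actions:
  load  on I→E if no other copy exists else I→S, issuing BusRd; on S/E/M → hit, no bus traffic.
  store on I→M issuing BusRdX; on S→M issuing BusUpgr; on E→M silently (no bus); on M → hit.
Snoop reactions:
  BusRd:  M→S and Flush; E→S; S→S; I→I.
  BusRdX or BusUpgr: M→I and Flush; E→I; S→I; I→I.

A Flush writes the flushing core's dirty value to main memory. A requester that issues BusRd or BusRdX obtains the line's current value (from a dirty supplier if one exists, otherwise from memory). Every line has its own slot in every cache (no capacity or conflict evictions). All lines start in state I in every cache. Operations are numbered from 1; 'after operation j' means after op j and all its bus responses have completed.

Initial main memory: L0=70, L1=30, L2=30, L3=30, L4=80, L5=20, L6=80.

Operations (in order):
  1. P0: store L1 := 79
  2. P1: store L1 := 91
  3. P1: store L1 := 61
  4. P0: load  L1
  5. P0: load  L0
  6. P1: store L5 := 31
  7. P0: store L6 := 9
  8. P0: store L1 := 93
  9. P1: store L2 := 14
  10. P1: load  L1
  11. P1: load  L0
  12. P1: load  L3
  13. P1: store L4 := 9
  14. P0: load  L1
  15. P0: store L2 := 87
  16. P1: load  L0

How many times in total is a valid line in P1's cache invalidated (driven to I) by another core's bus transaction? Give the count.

[1] P0: store L1 := 79 | P0:M(79), P1:I | bus: BusRdX
[2] P1: store L1 := 91 | P0:I, P1:M(91) | bus: BusRdX,Flush
[3] P1: store L1 := 61 | P0:I, P1:M(61) | bus: none
[4] P0: load  L1 | P0:S(61), P1:S(61) | bus: BusRd,Flush
[5] P0: load  L0 | P0:E(70), P1:I | bus: BusRd
[6] P1: store L5 := 31 | P0:I, P1:M(31) | bus: BusRdX
[7] P0: store L6 := 9 | P0:M(9), P1:I | bus: BusRdX
[8] P0: store L1 := 93 | P0:M(93), P1:I | bus: BusUpgr
[9] P1: store L2 := 14 | P0:I, P1:M(14) | bus: BusRdX
[10] P1: load  L1 | P0:S(93), P1:S(93) | bus: BusRd,Flush
[11] P1: load  L0 | P0:S(70), P1:S(70) | bus: BusRd
[12] P1: load  L3 | P0:I, P1:E(30) | bus: BusRd
[13] P1: store L4 := 9 | P0:I, P1:M(9) | bus: BusRdX
[14] P0: load  L1 | P0:S(93), P1:S(93) | bus: none
[15] P0: store L2 := 87 | P0:M(87), P1:I | bus: BusRdX,Flush
[16] P1: load  L0 | P0:S(70), P1:S(70) | bus: none

invalidations = 2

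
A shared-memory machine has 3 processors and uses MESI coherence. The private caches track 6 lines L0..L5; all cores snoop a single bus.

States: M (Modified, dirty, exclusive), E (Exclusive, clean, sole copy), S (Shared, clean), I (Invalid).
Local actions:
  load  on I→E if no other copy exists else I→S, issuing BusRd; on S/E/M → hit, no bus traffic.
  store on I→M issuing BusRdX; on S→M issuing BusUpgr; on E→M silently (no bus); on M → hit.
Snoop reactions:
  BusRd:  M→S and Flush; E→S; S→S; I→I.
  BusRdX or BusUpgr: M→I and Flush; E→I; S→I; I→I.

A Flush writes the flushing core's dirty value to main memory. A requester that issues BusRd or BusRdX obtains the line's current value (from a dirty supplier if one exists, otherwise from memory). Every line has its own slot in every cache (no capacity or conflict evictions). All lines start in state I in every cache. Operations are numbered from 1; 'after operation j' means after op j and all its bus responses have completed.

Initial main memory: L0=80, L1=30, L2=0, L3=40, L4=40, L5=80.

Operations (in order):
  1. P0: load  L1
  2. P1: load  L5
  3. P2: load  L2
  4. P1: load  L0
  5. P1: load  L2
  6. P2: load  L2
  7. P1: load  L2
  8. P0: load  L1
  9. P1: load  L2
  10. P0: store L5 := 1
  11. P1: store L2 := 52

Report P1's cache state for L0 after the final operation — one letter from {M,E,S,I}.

state = E

  op1 P0: load  L1 → E/I/I on L1; bus BusRd; mem=30
  op2 P1: load  L5 → I/E/I on L5; bus BusRd; mem=80
  op3 P2: load  L2 → I/I/E on L2; bus BusRd; mem=0
  op4 P1: load  L0 → I/E/I on L0; bus BusRd; mem=80
  op5 P1: load  L2 → I/S/S on L2; bus BusRd; mem=0
  op6 P2: load  L2 → I/S/S on L2; bus (none); mem=0
  op7 P1: load  L2 → I/S/S on L2; bus (none); mem=0
  op8 P0: load  L1 → E/I/I on L1; bus (none); mem=30
  op9 P1: load  L2 → I/S/S on L2; bus (none); mem=0
  op10 P0: store L5 := 1 → M/I/I on L5; bus BusRdX; mem=80
  op11 P1: store L2 := 52 → I/M/I on L2; bus BusUpgr; mem=0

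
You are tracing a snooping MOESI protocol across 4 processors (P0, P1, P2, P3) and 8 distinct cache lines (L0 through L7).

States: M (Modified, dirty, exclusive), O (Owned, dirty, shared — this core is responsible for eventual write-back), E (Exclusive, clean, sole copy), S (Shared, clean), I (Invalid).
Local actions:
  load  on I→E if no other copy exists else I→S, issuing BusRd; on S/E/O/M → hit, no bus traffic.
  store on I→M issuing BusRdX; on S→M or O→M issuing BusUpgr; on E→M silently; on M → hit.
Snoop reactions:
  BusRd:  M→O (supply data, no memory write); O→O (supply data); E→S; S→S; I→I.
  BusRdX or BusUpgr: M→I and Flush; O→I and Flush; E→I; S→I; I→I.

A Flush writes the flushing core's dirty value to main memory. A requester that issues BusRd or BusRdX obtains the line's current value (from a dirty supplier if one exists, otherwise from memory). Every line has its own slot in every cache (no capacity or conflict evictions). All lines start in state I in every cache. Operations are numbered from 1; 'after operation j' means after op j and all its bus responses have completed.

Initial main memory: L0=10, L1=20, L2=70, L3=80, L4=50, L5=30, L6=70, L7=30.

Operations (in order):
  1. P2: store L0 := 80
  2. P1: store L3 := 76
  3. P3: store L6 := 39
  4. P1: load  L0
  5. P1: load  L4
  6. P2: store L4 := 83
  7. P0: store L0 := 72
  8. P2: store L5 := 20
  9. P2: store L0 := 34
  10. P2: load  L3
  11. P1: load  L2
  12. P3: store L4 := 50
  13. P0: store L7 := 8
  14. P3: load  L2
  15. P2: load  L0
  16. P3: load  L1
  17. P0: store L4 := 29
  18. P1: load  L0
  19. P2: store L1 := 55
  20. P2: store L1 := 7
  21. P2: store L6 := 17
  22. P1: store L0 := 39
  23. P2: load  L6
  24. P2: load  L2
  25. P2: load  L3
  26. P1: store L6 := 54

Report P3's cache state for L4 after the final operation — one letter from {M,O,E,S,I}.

step 1: P2: store L0 := 80  ⟶  IIMI  (L0)  txn=BusRdX  M[L0]=10
step 2: P1: store L3 := 76  ⟶  IMII  (L3)  txn=BusRdX  M[L3]=80
step 3: P3: store L6 := 39  ⟶  IIIM  (L6)  txn=BusRdX  M[L6]=70
step 4: P1: load  L0  ⟶  ISOI  (L0)  txn=BusRd  M[L0]=10
step 5: P1: load  L4  ⟶  IEII  (L4)  txn=BusRd  M[L4]=50
step 6: P2: store L4 := 83  ⟶  IIMI  (L4)  txn=BusRdX  M[L4]=50
step 7: P0: store L0 := 72  ⟶  MIII  (L0)  txn=BusRdX+Flush  M[L0]=80
step 8: P2: store L5 := 20  ⟶  IIMI  (L5)  txn=BusRdX  M[L5]=30
step 9: P2: store L0 := 34  ⟶  IIMI  (L0)  txn=BusRdX+Flush  M[L0]=72
step 10: P2: load  L3  ⟶  IOSI  (L3)  txn=BusRd  M[L3]=80
step 11: P1: load  L2  ⟶  IEII  (L2)  txn=BusRd  M[L2]=70
step 12: P3: store L4 := 50  ⟶  IIIM  (L4)  txn=BusRdX+Flush  M[L4]=83
step 13: P0: store L7 := 8  ⟶  MIII  (L7)  txn=BusRdX  M[L7]=30
step 14: P3: load  L2  ⟶  ISIS  (L2)  txn=BusRd  M[L2]=70
step 15: P2: load  L0  ⟶  IIMI  (L0)  txn=∅  M[L0]=72
step 16: P3: load  L1  ⟶  IIIE  (L1)  txn=BusRd  M[L1]=20
step 17: P0: store L4 := 29  ⟶  MIII  (L4)  txn=BusRdX+Flush  M[L4]=50
step 18: P1: load  L0  ⟶  ISOI  (L0)  txn=BusRd  M[L0]=72
step 19: P2: store L1 := 55  ⟶  IIMI  (L1)  txn=BusRdX  M[L1]=20
step 20: P2: store L1 := 7  ⟶  IIMI  (L1)  txn=∅  M[L1]=20
step 21: P2: store L6 := 17  ⟶  IIMI  (L6)  txn=BusRdX+Flush  M[L6]=39
step 22: P1: store L0 := 39  ⟶  IMII  (L0)  txn=BusUpgr+Flush  M[L0]=34
step 23: P2: load  L6  ⟶  IIMI  (L6)  txn=∅  M[L6]=39
step 24: P2: load  L2  ⟶  ISSS  (L2)  txn=BusRd  M[L2]=70
step 25: P2: load  L3  ⟶  IOSI  (L3)  txn=∅  M[L3]=80
step 26: P1: store L6 := 54  ⟶  IMII  (L6)  txn=BusRdX+Flush  M[L6]=17

state = I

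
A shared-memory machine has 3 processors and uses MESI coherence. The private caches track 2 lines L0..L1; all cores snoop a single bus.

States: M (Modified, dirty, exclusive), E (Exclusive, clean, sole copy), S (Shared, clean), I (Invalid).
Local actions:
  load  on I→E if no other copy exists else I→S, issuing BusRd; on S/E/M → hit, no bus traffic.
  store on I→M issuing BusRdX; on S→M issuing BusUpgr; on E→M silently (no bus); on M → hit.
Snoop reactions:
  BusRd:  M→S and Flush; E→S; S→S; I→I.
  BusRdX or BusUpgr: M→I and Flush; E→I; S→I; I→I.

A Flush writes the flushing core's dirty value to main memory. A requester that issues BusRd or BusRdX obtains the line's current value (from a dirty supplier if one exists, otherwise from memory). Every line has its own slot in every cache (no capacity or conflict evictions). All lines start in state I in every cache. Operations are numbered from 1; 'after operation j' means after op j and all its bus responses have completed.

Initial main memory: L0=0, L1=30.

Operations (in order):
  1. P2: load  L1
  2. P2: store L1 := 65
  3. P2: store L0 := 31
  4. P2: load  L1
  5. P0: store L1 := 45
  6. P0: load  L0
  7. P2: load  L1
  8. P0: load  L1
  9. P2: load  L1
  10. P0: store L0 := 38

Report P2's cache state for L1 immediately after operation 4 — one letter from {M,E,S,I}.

[1] P2: load  L1 | P0:I, P1:I, P2:E(30) | bus: BusRd
[2] P2: store L1 := 65 | P0:I, P1:I, P2:M(65) | bus: none
[3] P2: store L0 := 31 | P0:I, P1:I, P2:M(31) | bus: BusRdX
[4] P2: load  L1 | P0:I, P1:I, P2:M(65) | bus: none
[5] P0: store L1 := 45 | P0:M(45), P1:I, P2:I | bus: BusRdX,Flush
[6] P0: load  L0 | P0:S(31), P1:I, P2:S(31) | bus: BusRd,Flush
[7] P2: load  L1 | P0:S(45), P1:I, P2:S(45) | bus: BusRd,Flush
[8] P0: load  L1 | P0:S(45), P1:I, P2:S(45) | bus: none
[9] P2: load  L1 | P0:S(45), P1:I, P2:S(45) | bus: none
[10] P0: store L0 := 38 | P0:M(38), P1:I, P2:I | bus: BusUpgr

state = M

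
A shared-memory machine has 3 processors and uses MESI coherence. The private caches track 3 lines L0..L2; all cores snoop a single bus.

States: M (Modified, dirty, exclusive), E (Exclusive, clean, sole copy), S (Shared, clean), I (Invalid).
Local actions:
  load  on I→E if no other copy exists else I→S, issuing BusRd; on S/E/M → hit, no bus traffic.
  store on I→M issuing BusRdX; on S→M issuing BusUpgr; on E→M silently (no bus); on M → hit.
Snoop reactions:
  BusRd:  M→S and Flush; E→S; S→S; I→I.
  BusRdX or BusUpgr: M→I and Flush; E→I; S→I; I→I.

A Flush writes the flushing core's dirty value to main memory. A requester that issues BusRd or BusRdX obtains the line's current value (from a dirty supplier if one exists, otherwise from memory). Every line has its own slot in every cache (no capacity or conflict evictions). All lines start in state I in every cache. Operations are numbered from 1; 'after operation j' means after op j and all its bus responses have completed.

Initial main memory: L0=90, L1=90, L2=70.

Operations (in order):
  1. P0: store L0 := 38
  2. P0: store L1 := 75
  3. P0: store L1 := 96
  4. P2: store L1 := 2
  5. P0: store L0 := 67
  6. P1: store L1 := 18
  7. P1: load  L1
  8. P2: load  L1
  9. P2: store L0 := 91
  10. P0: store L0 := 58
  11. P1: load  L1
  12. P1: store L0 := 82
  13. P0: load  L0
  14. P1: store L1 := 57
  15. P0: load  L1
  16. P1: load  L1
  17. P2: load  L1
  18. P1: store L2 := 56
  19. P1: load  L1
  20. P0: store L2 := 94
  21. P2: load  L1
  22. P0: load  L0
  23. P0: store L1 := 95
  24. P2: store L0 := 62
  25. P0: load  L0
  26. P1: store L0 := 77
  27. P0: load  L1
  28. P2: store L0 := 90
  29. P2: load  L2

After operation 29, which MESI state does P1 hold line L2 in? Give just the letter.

state = I

  op1 P0: store L0 := 38 → M/I/I on L0; bus BusRdX; mem=90
  op2 P0: store L1 := 75 → M/I/I on L1; bus BusRdX; mem=90
  op3 P0: store L1 := 96 → M/I/I on L1; bus (none); mem=90
  op4 P2: store L1 := 2 → I/I/M on L1; bus BusRdX Flush; mem=96
  op5 P0: store L0 := 67 → M/I/I on L0; bus (none); mem=90
  op6 P1: store L1 := 18 → I/M/I on L1; bus BusRdX Flush; mem=2
  op7 P1: load  L1 → I/M/I on L1; bus (none); mem=2
  op8 P2: load  L1 → I/S/S on L1; bus BusRd Flush; mem=18
  op9 P2: store L0 := 91 → I/I/M on L0; bus BusRdX Flush; mem=67
  op10 P0: store L0 := 58 → M/I/I on L0; bus BusRdX Flush; mem=91
  op11 P1: load  L1 → I/S/S on L1; bus (none); mem=18
  op12 P1: store L0 := 82 → I/M/I on L0; bus BusRdX Flush; mem=58
  op13 P0: load  L0 → S/S/I on L0; bus BusRd Flush; mem=82
  op14 P1: store L1 := 57 → I/M/I on L1; bus BusUpgr; mem=18
  op15 P0: load  L1 → S/S/I on L1; bus BusRd Flush; mem=57
  op16 P1: load  L1 → S/S/I on L1; bus (none); mem=57
  op17 P2: load  L1 → S/S/S on L1; bus BusRd; mem=57
  op18 P1: store L2 := 56 → I/M/I on L2; bus BusRdX; mem=70
  op19 P1: load  L1 → S/S/S on L1; bus (none); mem=57
  op20 P0: store L2 := 94 → M/I/I on L2; bus BusRdX Flush; mem=56
  op21 P2: load  L1 → S/S/S on L1; bus (none); mem=57
  op22 P0: load  L0 → S/S/I on L0; bus (none); mem=82
  op23 P0: store L1 := 95 → M/I/I on L1; bus BusUpgr; mem=57
  op24 P2: store L0 := 62 → I/I/M on L0; bus BusRdX; mem=82
  op25 P0: load  L0 → S/I/S on L0; bus BusRd Flush; mem=62
  op26 P1: store L0 := 77 → I/M/I on L0; bus BusRdX; mem=62
  op27 P0: load  L1 → M/I/I on L1; bus (none); mem=57
  op28 P2: store L0 := 90 → I/I/M on L0; bus BusRdX Flush; mem=77
  op29 P2: load  L2 → S/I/S on L2; bus BusRd Flush; mem=94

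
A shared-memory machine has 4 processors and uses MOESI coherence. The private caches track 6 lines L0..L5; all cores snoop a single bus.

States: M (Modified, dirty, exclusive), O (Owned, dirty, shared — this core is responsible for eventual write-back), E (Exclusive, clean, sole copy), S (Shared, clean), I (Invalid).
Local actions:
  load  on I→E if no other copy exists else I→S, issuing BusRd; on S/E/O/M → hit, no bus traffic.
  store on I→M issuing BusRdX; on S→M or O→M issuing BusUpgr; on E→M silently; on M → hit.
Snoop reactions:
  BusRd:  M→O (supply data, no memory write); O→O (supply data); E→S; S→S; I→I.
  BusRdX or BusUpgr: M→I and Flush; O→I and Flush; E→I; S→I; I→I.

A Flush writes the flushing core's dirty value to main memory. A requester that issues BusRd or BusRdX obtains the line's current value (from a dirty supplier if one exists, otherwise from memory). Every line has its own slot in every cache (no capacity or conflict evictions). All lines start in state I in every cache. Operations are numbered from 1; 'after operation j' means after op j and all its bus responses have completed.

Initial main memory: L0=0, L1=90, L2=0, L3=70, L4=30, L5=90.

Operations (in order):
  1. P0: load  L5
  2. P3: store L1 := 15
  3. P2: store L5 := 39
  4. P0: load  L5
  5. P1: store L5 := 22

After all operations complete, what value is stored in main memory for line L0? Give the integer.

1. P0: load  L5  bus=[BusRd]  L5: P0=E P1=I P2=I P3=I  mem[L5]=90
2. P3: store L1 := 15  bus=[BusRdX]  L1: P0=I P1=I P2=I P3=M  mem[L1]=90
3. P2: store L5 := 39  bus=[BusRdX]  L5: P0=I P1=I P2=M P3=I  mem[L5]=90
4. P0: load  L5  bus=[BusRd]  L5: P0=S P1=I P2=O P3=I  mem[L5]=90
5. P1: store L5 := 22  bus=[BusRdX,Flush]  L5: P0=I P1=M P2=I P3=I  mem[L5]=39

memory[L0] = 0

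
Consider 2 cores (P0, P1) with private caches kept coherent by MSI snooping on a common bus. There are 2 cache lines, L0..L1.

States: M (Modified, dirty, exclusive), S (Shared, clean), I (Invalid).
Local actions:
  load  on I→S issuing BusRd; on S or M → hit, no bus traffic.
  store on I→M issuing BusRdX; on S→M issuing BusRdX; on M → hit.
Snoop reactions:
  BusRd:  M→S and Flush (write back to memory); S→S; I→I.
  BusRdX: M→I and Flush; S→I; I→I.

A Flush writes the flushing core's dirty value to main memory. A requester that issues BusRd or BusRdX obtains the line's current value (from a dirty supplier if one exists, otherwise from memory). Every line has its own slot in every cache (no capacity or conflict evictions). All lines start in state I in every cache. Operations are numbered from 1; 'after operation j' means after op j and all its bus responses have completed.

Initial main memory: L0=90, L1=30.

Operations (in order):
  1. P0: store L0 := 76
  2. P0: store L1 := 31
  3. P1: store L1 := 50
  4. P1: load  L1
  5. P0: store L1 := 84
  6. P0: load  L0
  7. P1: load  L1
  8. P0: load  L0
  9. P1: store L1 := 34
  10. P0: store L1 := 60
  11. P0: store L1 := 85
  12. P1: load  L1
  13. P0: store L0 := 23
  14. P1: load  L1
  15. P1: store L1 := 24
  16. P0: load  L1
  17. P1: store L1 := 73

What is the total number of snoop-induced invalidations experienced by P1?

step 1: P0: store L0 := 76  ⟶  MI  (L0)  txn=BusRdX  M[L0]=90
step 2: P0: store L1 := 31  ⟶  MI  (L1)  txn=BusRdX  M[L1]=30
step 3: P1: store L1 := 50  ⟶  IM  (L1)  txn=BusRdX+Flush  M[L1]=31
step 4: P1: load  L1  ⟶  IM  (L1)  txn=∅  M[L1]=31
step 5: P0: store L1 := 84  ⟶  MI  (L1)  txn=BusRdX+Flush  M[L1]=50
step 6: P0: load  L0  ⟶  MI  (L0)  txn=∅  M[L0]=90
step 7: P1: load  L1  ⟶  SS  (L1)  txn=BusRd+Flush  M[L1]=84
step 8: P0: load  L0  ⟶  MI  (L0)  txn=∅  M[L0]=90
step 9: P1: store L1 := 34  ⟶  IM  (L1)  txn=BusRdX  M[L1]=84
step 10: P0: store L1 := 60  ⟶  MI  (L1)  txn=BusRdX+Flush  M[L1]=34
step 11: P0: store L1 := 85  ⟶  MI  (L1)  txn=∅  M[L1]=34
step 12: P1: load  L1  ⟶  SS  (L1)  txn=BusRd+Flush  M[L1]=85
step 13: P0: store L0 := 23  ⟶  MI  (L0)  txn=∅  M[L0]=90
step 14: P1: load  L1  ⟶  SS  (L1)  txn=∅  M[L1]=85
step 15: P1: store L1 := 24  ⟶  IM  (L1)  txn=BusRdX  M[L1]=85
step 16: P0: load  L1  ⟶  SS  (L1)  txn=BusRd+Flush  M[L1]=24
step 17: P1: store L1 := 73  ⟶  IM  (L1)  txn=BusRdX  M[L1]=24

invalidations = 2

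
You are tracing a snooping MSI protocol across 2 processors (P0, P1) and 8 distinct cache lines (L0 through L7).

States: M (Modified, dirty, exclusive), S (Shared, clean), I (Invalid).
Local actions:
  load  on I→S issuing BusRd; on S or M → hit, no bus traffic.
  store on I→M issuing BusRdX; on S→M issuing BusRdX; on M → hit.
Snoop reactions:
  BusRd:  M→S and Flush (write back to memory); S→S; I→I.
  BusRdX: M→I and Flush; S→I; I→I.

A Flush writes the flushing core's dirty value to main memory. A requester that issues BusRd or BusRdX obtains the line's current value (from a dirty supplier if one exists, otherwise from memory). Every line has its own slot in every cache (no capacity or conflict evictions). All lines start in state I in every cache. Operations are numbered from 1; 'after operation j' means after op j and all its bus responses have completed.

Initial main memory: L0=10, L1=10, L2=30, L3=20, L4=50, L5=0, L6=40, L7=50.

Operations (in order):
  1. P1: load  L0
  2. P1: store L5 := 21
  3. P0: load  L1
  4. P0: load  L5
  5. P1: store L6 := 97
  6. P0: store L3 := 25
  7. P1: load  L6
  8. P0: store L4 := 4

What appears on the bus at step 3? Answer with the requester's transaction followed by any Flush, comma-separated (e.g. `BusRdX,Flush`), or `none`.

bus = BusRd

  op1 P1: load  L0 → I/S on L0; bus BusRd; mem=10
  op2 P1: store L5 := 21 → I/M on L5; bus BusRdX; mem=0
  op3 P0: load  L1 → S/I on L1; bus BusRd; mem=10
  op4 P0: load  L5 → S/S on L5; bus BusRd Flush; mem=21
  op5 P1: store L6 := 97 → I/M on L6; bus BusRdX; mem=40
  op6 P0: store L3 := 25 → M/I on L3; bus BusRdX; mem=20
  op7 P1: load  L6 → I/M on L6; bus (none); mem=40
  op8 P0: store L4 := 4 → M/I on L4; bus BusRdX; mem=50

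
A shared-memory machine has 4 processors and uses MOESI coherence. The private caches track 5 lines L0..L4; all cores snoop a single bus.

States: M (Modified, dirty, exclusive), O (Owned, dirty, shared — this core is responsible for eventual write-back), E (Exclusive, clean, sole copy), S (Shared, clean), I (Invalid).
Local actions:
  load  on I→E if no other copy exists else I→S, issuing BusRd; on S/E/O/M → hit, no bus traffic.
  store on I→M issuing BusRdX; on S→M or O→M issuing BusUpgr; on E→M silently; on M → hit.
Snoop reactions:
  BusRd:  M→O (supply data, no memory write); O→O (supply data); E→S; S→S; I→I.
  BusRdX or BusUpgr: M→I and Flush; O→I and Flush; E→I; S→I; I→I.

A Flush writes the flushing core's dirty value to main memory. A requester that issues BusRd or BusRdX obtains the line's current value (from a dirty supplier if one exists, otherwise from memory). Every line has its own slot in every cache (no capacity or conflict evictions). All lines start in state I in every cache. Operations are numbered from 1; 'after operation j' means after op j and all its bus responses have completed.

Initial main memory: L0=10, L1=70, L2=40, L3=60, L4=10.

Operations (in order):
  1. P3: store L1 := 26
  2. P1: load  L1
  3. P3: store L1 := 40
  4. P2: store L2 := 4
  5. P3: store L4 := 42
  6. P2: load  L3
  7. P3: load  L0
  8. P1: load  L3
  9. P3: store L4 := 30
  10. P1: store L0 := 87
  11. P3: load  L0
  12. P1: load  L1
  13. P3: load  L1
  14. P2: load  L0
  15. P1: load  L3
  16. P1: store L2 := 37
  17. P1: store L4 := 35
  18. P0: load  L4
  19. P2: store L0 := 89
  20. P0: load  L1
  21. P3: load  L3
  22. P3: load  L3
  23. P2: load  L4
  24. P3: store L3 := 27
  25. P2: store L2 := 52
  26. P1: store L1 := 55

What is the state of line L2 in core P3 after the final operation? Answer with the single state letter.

  op1 P3: store L1 := 26 → I/I/I/M on L1; bus BusRdX; mem=70
  op2 P1: load  L1 → I/S/I/O on L1; bus BusRd; mem=70
  op3 P3: store L1 := 40 → I/I/I/M on L1; bus BusUpgr; mem=70
  op4 P2: store L2 := 4 → I/I/M/I on L2; bus BusRdX; mem=40
  op5 P3: store L4 := 42 → I/I/I/M on L4; bus BusRdX; mem=10
  op6 P2: load  L3 → I/I/E/I on L3; bus BusRd; mem=60
  op7 P3: load  L0 → I/I/I/E on L0; bus BusRd; mem=10
  op8 P1: load  L3 → I/S/S/I on L3; bus BusRd; mem=60
  op9 P3: store L4 := 30 → I/I/I/M on L4; bus (none); mem=10
  op10 P1: store L0 := 87 → I/M/I/I on L0; bus BusRdX; mem=10
  op11 P3: load  L0 → I/O/I/S on L0; bus BusRd; mem=10
  op12 P1: load  L1 → I/S/I/O on L1; bus BusRd; mem=70
  op13 P3: load  L1 → I/S/I/O on L1; bus (none); mem=70
  op14 P2: load  L0 → I/O/S/S on L0; bus BusRd; mem=10
  op15 P1: load  L3 → I/S/S/I on L3; bus (none); mem=60
  op16 P1: store L2 := 37 → I/M/I/I on L2; bus BusRdX Flush; mem=4
  op17 P1: store L4 := 35 → I/M/I/I on L4; bus BusRdX Flush; mem=30
  op18 P0: load  L4 → S/O/I/I on L4; bus BusRd; mem=30
  op19 P2: store L0 := 89 → I/I/M/I on L0; bus BusUpgr Flush; mem=87
  op20 P0: load  L1 → S/S/I/O on L1; bus BusRd; mem=70
  op21 P3: load  L3 → I/S/S/S on L3; bus BusRd; mem=60
  op22 P3: load  L3 → I/S/S/S on L3; bus (none); mem=60
  op23 P2: load  L4 → S/O/S/I on L4; bus BusRd; mem=30
  op24 P3: store L3 := 27 → I/I/I/M on L3; bus BusUpgr; mem=60
  op25 P2: store L2 := 52 → I/I/M/I on L2; bus BusRdX Flush; mem=37
  op26 P1: store L1 := 55 → I/M/I/I on L1; bus BusUpgr Flush; mem=40

state = I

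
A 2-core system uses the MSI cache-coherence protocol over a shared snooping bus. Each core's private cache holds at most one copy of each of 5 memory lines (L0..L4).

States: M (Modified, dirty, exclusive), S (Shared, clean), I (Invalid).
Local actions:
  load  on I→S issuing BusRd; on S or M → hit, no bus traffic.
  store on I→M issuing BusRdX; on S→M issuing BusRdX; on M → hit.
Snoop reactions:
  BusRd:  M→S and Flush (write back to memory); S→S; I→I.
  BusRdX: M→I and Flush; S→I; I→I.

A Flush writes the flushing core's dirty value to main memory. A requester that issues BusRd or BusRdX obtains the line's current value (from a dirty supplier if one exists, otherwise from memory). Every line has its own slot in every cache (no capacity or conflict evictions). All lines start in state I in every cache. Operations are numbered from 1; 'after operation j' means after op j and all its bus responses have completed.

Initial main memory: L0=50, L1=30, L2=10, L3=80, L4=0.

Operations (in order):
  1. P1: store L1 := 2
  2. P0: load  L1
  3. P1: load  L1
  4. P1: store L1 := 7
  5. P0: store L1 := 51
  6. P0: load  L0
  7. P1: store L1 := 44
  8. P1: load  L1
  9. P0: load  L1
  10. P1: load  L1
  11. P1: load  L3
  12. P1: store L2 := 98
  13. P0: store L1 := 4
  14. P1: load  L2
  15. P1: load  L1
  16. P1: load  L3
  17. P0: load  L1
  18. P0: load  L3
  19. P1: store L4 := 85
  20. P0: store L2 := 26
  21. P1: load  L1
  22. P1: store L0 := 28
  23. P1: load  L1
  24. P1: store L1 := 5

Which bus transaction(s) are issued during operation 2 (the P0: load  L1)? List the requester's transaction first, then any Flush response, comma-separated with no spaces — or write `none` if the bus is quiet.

1. P1: store L1 := 2  bus=[BusRdX]  L1: P0=I P1=M  mem[L1]=30
2. P0: load  L1  bus=[BusRd,Flush]  L1: P0=S P1=S  mem[L1]=2
3. P1: load  L1  bus=[-]  L1: P0=S P1=S  mem[L1]=2
4. P1: store L1 := 7  bus=[BusRdX]  L1: P0=I P1=M  mem[L1]=2
5. P0: store L1 := 51  bus=[BusRdX,Flush]  L1: P0=M P1=I  mem[L1]=7
6. P0: load  L0  bus=[BusRd]  L0: P0=S P1=I  mem[L0]=50
7. P1: store L1 := 44  bus=[BusRdX,Flush]  L1: P0=I P1=M  mem[L1]=51
8. P1: load  L1  bus=[-]  L1: P0=I P1=M  mem[L1]=51
9. P0: load  L1  bus=[BusRd,Flush]  L1: P0=S P1=S  mem[L1]=44
10. P1: load  L1  bus=[-]  L1: P0=S P1=S  mem[L1]=44
11. P1: load  L3  bus=[BusRd]  L3: P0=I P1=S  mem[L3]=80
12. P1: store L2 := 98  bus=[BusRdX]  L2: P0=I P1=M  mem[L2]=10
13. P0: store L1 := 4  bus=[BusRdX]  L1: P0=M P1=I  mem[L1]=44
14. P1: load  L2  bus=[-]  L2: P0=I P1=M  mem[L2]=10
15. P1: load  L1  bus=[BusRd,Flush]  L1: P0=S P1=S  mem[L1]=4
16. P1: load  L3  bus=[-]  L3: P0=I P1=S  mem[L3]=80
17. P0: load  L1  bus=[-]  L1: P0=S P1=S  mem[L1]=4
18. P0: load  L3  bus=[BusRd]  L3: P0=S P1=S  mem[L3]=80
19. P1: store L4 := 85  bus=[BusRdX]  L4: P0=I P1=M  mem[L4]=0
20. P0: store L2 := 26  bus=[BusRdX,Flush]  L2: P0=M P1=I  mem[L2]=98
21. P1: load  L1  bus=[-]  L1: P0=S P1=S  mem[L1]=4
22. P1: store L0 := 28  bus=[BusRdX]  L0: P0=I P1=M  mem[L0]=50
23. P1: load  L1  bus=[-]  L1: P0=S P1=S  mem[L1]=4
24. P1: store L1 := 5  bus=[BusRdX]  L1: P0=I P1=M  mem[L1]=4

bus = BusRd,Flush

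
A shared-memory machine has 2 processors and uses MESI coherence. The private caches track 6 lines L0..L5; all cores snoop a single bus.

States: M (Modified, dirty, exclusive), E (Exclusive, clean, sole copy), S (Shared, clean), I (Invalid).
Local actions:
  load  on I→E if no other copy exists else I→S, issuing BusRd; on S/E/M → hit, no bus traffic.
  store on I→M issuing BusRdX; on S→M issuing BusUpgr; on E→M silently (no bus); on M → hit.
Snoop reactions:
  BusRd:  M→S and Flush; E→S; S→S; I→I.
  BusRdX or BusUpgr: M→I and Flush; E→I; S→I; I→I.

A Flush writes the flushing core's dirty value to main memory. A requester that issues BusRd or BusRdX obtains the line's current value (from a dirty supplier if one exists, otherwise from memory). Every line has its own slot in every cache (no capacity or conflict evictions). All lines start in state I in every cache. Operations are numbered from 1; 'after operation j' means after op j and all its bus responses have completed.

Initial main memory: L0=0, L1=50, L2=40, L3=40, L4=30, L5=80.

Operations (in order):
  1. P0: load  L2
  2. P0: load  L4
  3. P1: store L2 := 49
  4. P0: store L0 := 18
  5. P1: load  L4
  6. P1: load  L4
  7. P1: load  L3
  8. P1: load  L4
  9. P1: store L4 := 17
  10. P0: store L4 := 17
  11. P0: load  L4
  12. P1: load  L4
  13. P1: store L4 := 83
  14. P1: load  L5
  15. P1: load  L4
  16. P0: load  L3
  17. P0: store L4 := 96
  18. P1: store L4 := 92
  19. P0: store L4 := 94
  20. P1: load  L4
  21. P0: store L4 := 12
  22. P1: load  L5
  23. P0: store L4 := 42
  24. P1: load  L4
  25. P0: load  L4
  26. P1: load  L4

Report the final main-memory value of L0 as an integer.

[1] P0: load  L2 | P0:E(40), P1:I | bus: BusRd
[2] P0: load  L4 | P0:E(30), P1:I | bus: BusRd
[3] P1: store L2 := 49 | P0:I, P1:M(49) | bus: BusRdX
[4] P0: store L0 := 18 | P0:M(18), P1:I | bus: BusRdX
[5] P1: load  L4 | P0:S(30), P1:S(30) | bus: BusRd
[6] P1: load  L4 | P0:S(30), P1:S(30) | bus: none
[7] P1: load  L3 | P0:I, P1:E(40) | bus: BusRd
[8] P1: load  L4 | P0:S(30), P1:S(30) | bus: none
[9] P1: store L4 := 17 | P0:I, P1:M(17) | bus: BusUpgr
[10] P0: store L4 := 17 | P0:M(17), P1:I | bus: BusRdX,Flush
[11] P0: load  L4 | P0:M(17), P1:I | bus: none
[12] P1: load  L4 | P0:S(17), P1:S(17) | bus: BusRd,Flush
[13] P1: store L4 := 83 | P0:I, P1:M(83) | bus: BusUpgr
[14] P1: load  L5 | P0:I, P1:E(80) | bus: BusRd
[15] P1: load  L4 | P0:I, P1:M(83) | bus: none
[16] P0: load  L3 | P0:S(40), P1:S(40) | bus: BusRd
[17] P0: store L4 := 96 | P0:M(96), P1:I | bus: BusRdX,Flush
[18] P1: store L4 := 92 | P0:I, P1:M(92) | bus: BusRdX,Flush
[19] P0: store L4 := 94 | P0:M(94), P1:I | bus: BusRdX,Flush
[20] P1: load  L4 | P0:S(94), P1:S(94) | bus: BusRd,Flush
[21] P0: store L4 := 12 | P0:M(12), P1:I | bus: BusUpgr
[22] P1: load  L5 | P0:I, P1:E(80) | bus: none
[23] P0: store L4 := 42 | P0:M(42), P1:I | bus: none
[24] P1: load  L4 | P0:S(42), P1:S(42) | bus: BusRd,Flush
[25] P0: load  L4 | P0:S(42), P1:S(42) | bus: none
[26] P1: load  L4 | P0:S(42), P1:S(42) | bus: none

memory[L0] = 0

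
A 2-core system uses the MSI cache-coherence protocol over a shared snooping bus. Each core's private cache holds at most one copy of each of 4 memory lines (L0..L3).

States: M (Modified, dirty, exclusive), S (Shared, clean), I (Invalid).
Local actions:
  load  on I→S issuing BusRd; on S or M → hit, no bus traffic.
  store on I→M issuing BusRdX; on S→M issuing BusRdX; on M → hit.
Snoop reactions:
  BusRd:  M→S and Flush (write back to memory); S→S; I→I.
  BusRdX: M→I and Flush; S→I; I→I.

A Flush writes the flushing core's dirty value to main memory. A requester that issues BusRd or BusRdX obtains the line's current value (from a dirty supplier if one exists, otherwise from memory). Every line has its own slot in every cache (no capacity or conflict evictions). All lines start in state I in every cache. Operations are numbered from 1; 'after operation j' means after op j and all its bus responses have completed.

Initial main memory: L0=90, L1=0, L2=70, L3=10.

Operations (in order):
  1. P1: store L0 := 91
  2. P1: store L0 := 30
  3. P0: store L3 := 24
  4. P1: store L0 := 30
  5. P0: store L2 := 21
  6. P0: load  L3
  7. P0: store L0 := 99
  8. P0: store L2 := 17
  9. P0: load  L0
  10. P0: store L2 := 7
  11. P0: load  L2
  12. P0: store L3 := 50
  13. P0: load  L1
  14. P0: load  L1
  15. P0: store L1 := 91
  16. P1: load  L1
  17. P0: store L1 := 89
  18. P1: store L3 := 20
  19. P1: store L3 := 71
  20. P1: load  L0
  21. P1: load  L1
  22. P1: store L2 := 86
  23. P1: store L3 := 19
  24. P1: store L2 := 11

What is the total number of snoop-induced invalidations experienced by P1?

invalidations = 2

1. P1: store L0 := 91  bus=[BusRdX]  L0: P0=I P1=M  mem[L0]=90
2. P1: store L0 := 30  bus=[-]  L0: P0=I P1=M  mem[L0]=90
3. P0: store L3 := 24  bus=[BusRdX]  L3: P0=M P1=I  mem[L3]=10
4. P1: store L0 := 30  bus=[-]  L0: P0=I P1=M  mem[L0]=90
5. P0: store L2 := 21  bus=[BusRdX]  L2: P0=M P1=I  mem[L2]=70
6. P0: load  L3  bus=[-]  L3: P0=M P1=I  mem[L3]=10
7. P0: store L0 := 99  bus=[BusRdX,Flush]  L0: P0=M P1=I  mem[L0]=30
8. P0: store L2 := 17  bus=[-]  L2: P0=M P1=I  mem[L2]=70
9. P0: load  L0  bus=[-]  L0: P0=M P1=I  mem[L0]=30
10. P0: store L2 := 7  bus=[-]  L2: P0=M P1=I  mem[L2]=70
11. P0: load  L2  bus=[-]  L2: P0=M P1=I  mem[L2]=70
12. P0: store L3 := 50  bus=[-]  L3: P0=M P1=I  mem[L3]=10
13. P0: load  L1  bus=[BusRd]  L1: P0=S P1=I  mem[L1]=0
14. P0: load  L1  bus=[-]  L1: P0=S P1=I  mem[L1]=0
15. P0: store L1 := 91  bus=[BusRdX]  L1: P0=M P1=I  mem[L1]=0
16. P1: load  L1  bus=[BusRd,Flush]  L1: P0=S P1=S  mem[L1]=91
17. P0: store L1 := 89  bus=[BusRdX]  L1: P0=M P1=I  mem[L1]=91
18. P1: store L3 := 20  bus=[BusRdX,Flush]  L3: P0=I P1=M  mem[L3]=50
19. P1: store L3 := 71  bus=[-]  L3: P0=I P1=M  mem[L3]=50
20. P1: load  L0  bus=[BusRd,Flush]  L0: P0=S P1=S  mem[L0]=99
21. P1: load  L1  bus=[BusRd,Flush]  L1: P0=S P1=S  mem[L1]=89
22. P1: store L2 := 86  bus=[BusRdX,Flush]  L2: P0=I P1=M  mem[L2]=7
23. P1: store L3 := 19  bus=[-]  L3: P0=I P1=M  mem[L3]=50
24. P1: store L2 := 11  bus=[-]  L2: P0=I P1=M  mem[L2]=7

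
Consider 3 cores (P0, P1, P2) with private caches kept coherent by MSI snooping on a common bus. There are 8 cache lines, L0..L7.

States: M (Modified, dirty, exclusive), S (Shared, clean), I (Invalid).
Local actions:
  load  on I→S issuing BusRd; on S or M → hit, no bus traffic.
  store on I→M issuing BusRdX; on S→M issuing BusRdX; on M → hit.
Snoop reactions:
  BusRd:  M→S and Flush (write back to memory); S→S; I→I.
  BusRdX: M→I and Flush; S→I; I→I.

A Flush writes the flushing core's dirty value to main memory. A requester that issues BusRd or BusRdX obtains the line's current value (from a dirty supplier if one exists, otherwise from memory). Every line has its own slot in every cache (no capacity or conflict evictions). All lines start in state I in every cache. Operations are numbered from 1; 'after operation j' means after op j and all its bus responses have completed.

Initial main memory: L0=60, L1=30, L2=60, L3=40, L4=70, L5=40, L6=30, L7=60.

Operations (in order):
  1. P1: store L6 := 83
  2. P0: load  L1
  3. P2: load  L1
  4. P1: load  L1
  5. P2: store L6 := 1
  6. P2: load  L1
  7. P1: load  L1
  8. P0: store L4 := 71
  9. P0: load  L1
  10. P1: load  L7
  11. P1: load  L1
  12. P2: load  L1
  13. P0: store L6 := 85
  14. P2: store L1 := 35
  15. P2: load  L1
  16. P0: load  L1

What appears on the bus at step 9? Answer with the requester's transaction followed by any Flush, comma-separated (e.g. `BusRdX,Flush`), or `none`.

1. P1: store L6 := 83  bus=[BusRdX]  L6: P0=I P1=M P2=I  mem[L6]=30
2. P0: load  L1  bus=[BusRd]  L1: P0=S P1=I P2=I  mem[L1]=30
3. P2: load  L1  bus=[BusRd]  L1: P0=S P1=I P2=S  mem[L1]=30
4. P1: load  L1  bus=[BusRd]  L1: P0=S P1=S P2=S  mem[L1]=30
5. P2: store L6 := 1  bus=[BusRdX,Flush]  L6: P0=I P1=I P2=M  mem[L6]=83
6. P2: load  L1  bus=[-]  L1: P0=S P1=S P2=S  mem[L1]=30
7. P1: load  L1  bus=[-]  L1: P0=S P1=S P2=S  mem[L1]=30
8. P0: store L4 := 71  bus=[BusRdX]  L4: P0=M P1=I P2=I  mem[L4]=70
9. P0: load  L1  bus=[-]  L1: P0=S P1=S P2=S  mem[L1]=30
10. P1: load  L7  bus=[BusRd]  L7: P0=I P1=S P2=I  mem[L7]=60
11. P1: load  L1  bus=[-]  L1: P0=S P1=S P2=S  mem[L1]=30
12. P2: load  L1  bus=[-]  L1: P0=S P1=S P2=S  mem[L1]=30
13. P0: store L6 := 85  bus=[BusRdX,Flush]  L6: P0=M P1=I P2=I  mem[L6]=1
14. P2: store L1 := 35  bus=[BusRdX]  L1: P0=I P1=I P2=M  mem[L1]=30
15. P2: load  L1  bus=[-]  L1: P0=I P1=I P2=M  mem[L1]=30
16. P0: load  L1  bus=[BusRd,Flush]  L1: P0=S P1=I P2=S  mem[L1]=35

bus = none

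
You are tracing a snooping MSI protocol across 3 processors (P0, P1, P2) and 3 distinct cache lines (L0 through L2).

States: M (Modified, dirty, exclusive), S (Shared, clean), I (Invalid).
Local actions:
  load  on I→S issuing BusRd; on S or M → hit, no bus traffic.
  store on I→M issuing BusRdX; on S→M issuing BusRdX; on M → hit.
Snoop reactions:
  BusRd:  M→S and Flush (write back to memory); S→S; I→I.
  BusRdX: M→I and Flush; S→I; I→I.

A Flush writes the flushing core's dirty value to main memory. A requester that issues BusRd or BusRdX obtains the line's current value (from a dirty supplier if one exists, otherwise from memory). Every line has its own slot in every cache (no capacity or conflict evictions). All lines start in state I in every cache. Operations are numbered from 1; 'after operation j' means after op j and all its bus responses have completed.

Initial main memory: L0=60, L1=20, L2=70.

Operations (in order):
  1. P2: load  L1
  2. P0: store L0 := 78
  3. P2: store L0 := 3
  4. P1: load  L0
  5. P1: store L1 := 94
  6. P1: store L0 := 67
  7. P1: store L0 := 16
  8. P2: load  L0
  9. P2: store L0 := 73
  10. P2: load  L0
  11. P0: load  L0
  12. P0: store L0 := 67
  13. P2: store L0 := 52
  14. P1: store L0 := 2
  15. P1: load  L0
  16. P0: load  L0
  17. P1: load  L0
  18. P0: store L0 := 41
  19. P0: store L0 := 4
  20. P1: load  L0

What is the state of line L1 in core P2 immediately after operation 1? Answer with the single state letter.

1. P2: load  L1  bus=[BusRd]  L1: P0=I P1=I P2=S  mem[L1]=20
2. P0: store L0 := 78  bus=[BusRdX]  L0: P0=M P1=I P2=I  mem[L0]=60
3. P2: store L0 := 3  bus=[BusRdX,Flush]  L0: P0=I P1=I P2=M  mem[L0]=78
4. P1: load  L0  bus=[BusRd,Flush]  L0: P0=I P1=S P2=S  mem[L0]=3
5. P1: store L1 := 94  bus=[BusRdX]  L1: P0=I P1=M P2=I  mem[L1]=20
6. P1: store L0 := 67  bus=[BusRdX]  L0: P0=I P1=M P2=I  mem[L0]=3
7. P1: store L0 := 16  bus=[-]  L0: P0=I P1=M P2=I  mem[L0]=3
8. P2: load  L0  bus=[BusRd,Flush]  L0: P0=I P1=S P2=S  mem[L0]=16
9. P2: store L0 := 73  bus=[BusRdX]  L0: P0=I P1=I P2=M  mem[L0]=16
10. P2: load  L0  bus=[-]  L0: P0=I P1=I P2=M  mem[L0]=16
11. P0: load  L0  bus=[BusRd,Flush]  L0: P0=S P1=I P2=S  mem[L0]=73
12. P0: store L0 := 67  bus=[BusRdX]  L0: P0=M P1=I P2=I  mem[L0]=73
13. P2: store L0 := 52  bus=[BusRdX,Flush]  L0: P0=I P1=I P2=M  mem[L0]=67
14. P1: store L0 := 2  bus=[BusRdX,Flush]  L0: P0=I P1=M P2=I  mem[L0]=52
15. P1: load  L0  bus=[-]  L0: P0=I P1=M P2=I  mem[L0]=52
16. P0: load  L0  bus=[BusRd,Flush]  L0: P0=S P1=S P2=I  mem[L0]=2
17. P1: load  L0  bus=[-]  L0: P0=S P1=S P2=I  mem[L0]=2
18. P0: store L0 := 41  bus=[BusRdX]  L0: P0=M P1=I P2=I  mem[L0]=2
19. P0: store L0 := 4  bus=[-]  L0: P0=M P1=I P2=I  mem[L0]=2
20. P1: load  L0  bus=[BusRd,Flush]  L0: P0=S P1=S P2=I  mem[L0]=4

state = S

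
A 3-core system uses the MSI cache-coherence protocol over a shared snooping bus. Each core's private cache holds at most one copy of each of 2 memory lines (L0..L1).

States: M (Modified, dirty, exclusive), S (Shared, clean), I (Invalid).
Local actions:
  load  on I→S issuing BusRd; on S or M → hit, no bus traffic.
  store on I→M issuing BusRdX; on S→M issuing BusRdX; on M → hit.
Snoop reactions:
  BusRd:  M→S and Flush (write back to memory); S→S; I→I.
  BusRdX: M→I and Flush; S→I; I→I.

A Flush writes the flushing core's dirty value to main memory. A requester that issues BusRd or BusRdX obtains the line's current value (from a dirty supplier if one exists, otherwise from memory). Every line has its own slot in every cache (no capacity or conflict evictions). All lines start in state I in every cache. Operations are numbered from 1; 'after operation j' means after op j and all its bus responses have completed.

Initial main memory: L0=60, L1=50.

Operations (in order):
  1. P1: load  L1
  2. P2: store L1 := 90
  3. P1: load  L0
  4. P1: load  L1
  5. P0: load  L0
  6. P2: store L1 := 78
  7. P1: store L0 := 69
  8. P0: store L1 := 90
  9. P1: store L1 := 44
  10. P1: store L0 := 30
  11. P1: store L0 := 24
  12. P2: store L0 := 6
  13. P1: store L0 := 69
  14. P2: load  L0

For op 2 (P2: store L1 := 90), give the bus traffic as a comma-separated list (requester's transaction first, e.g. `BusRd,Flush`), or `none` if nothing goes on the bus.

  op1 P1: load  L1 → I/S/I on L1; bus BusRd; mem=50
  op2 P2: store L1 := 90 → I/I/M on L1; bus BusRdX; mem=50
  op3 P1: load  L0 → I/S/I on L0; bus BusRd; mem=60
  op4 P1: load  L1 → I/S/S on L1; bus BusRd Flush; mem=90
  op5 P0: load  L0 → S/S/I on L0; bus BusRd; mem=60
  op6 P2: store L1 := 78 → I/I/M on L1; bus BusRdX; mem=90
  op7 P1: store L0 := 69 → I/M/I on L0; bus BusRdX; mem=60
  op8 P0: store L1 := 90 → M/I/I on L1; bus BusRdX Flush; mem=78
  op9 P1: store L1 := 44 → I/M/I on L1; bus BusRdX Flush; mem=90
  op10 P1: store L0 := 30 → I/M/I on L0; bus (none); mem=60
  op11 P1: store L0 := 24 → I/M/I on L0; bus (none); mem=60
  op12 P2: store L0 := 6 → I/I/M on L0; bus BusRdX Flush; mem=24
  op13 P1: store L0 := 69 → I/M/I on L0; bus BusRdX Flush; mem=6
  op14 P2: load  L0 → I/S/S on L0; bus BusRd Flush; mem=69

bus = BusRdX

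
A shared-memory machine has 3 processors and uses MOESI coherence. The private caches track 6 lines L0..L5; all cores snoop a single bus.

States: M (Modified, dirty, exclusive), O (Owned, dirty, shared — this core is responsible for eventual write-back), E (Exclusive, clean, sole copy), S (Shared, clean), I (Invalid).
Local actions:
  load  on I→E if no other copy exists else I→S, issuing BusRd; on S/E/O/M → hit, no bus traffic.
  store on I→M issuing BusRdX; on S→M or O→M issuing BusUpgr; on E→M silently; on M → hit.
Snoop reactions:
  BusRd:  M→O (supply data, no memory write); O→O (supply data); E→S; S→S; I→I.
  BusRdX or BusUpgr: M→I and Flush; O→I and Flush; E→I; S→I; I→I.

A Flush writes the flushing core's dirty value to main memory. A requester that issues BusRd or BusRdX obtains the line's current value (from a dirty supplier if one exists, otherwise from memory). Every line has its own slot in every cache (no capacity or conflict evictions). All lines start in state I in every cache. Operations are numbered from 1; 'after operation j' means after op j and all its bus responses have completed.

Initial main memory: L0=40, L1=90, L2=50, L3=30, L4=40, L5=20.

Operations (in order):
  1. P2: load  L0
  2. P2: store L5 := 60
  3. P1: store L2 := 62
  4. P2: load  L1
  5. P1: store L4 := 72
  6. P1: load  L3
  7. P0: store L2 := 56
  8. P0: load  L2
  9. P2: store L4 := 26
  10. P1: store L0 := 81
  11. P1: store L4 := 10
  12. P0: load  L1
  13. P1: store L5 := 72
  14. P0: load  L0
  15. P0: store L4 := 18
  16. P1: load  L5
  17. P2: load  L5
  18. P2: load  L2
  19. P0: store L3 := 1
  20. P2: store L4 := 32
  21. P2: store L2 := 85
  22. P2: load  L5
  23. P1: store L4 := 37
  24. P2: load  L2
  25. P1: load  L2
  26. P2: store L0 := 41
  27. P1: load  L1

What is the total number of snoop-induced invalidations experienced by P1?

1. P2: load  L0  bus=[BusRd]  L0: P0=I P1=I P2=E  mem[L0]=40
2. P2: store L5 := 60  bus=[BusRdX]  L5: P0=I P1=I P2=M  mem[L5]=20
3. P1: store L2 := 62  bus=[BusRdX]  L2: P0=I P1=M P2=I  mem[L2]=50
4. P2: load  L1  bus=[BusRd]  L1: P0=I P1=I P2=E  mem[L1]=90
5. P1: store L4 := 72  bus=[BusRdX]  L4: P0=I P1=M P2=I  mem[L4]=40
6. P1: load  L3  bus=[BusRd]  L3: P0=I P1=E P2=I  mem[L3]=30
7. P0: store L2 := 56  bus=[BusRdX,Flush]  L2: P0=M P1=I P2=I  mem[L2]=62
8. P0: load  L2  bus=[-]  L2: P0=M P1=I P2=I  mem[L2]=62
9. P2: store L4 := 26  bus=[BusRdX,Flush]  L4: P0=I P1=I P2=M  mem[L4]=72
10. P1: store L0 := 81  bus=[BusRdX]  L0: P0=I P1=M P2=I  mem[L0]=40
11. P1: store L4 := 10  bus=[BusRdX,Flush]  L4: P0=I P1=M P2=I  mem[L4]=26
12. P0: load  L1  bus=[BusRd]  L1: P0=S P1=I P2=S  mem[L1]=90
13. P1: store L5 := 72  bus=[BusRdX,Flush]  L5: P0=I P1=M P2=I  mem[L5]=60
14. P0: load  L0  bus=[BusRd]  L0: P0=S P1=O P2=I  mem[L0]=40
15. P0: store L4 := 18  bus=[BusRdX,Flush]  L4: P0=M P1=I P2=I  mem[L4]=10
16. P1: load  L5  bus=[-]  L5: P0=I P1=M P2=I  mem[L5]=60
17. P2: load  L5  bus=[BusRd]  L5: P0=I P1=O P2=S  mem[L5]=60
18. P2: load  L2  bus=[BusRd]  L2: P0=O P1=I P2=S  mem[L2]=62
19. P0: store L3 := 1  bus=[BusRdX]  L3: P0=M P1=I P2=I  mem[L3]=30
20. P2: store L4 := 32  bus=[BusRdX,Flush]  L4: P0=I P1=I P2=M  mem[L4]=18
21. P2: store L2 := 85  bus=[BusUpgr,Flush]  L2: P0=I P1=I P2=M  mem[L2]=56
22. P2: load  L5  bus=[-]  L5: P0=I P1=O P2=S  mem[L5]=60
23. P1: store L4 := 37  bus=[BusRdX,Flush]  L4: P0=I P1=M P2=I  mem[L4]=32
24. P2: load  L2  bus=[-]  L2: P0=I P1=I P2=M  mem[L2]=56
25. P1: load  L2  bus=[BusRd]  L2: P0=I P1=S P2=O  mem[L2]=56
26. P2: store L0 := 41  bus=[BusRdX,Flush]  L0: P0=I P1=I P2=M  mem[L0]=81
27. P1: load  L1  bus=[BusRd]  L1: P0=S P1=S P2=S  mem[L1]=90

invalidations = 5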